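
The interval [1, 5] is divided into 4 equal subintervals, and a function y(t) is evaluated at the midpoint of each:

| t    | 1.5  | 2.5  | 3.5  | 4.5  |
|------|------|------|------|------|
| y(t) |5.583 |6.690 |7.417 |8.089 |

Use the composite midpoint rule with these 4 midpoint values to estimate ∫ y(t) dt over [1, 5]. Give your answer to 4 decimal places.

h = 1, n = 4.
h·[y(m₁) + y(m₂) + y(m₃) + y(m₄)] = 1·(27.779) = 27.7790.

27.7790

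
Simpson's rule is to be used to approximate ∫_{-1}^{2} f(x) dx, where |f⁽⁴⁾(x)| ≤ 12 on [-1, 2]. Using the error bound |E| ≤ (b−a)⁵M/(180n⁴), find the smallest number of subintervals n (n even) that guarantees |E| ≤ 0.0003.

Need 2916/(180n⁴) ≤ 0.0003.
n⁴ ≥ 2916/(180·0.0003) = 54000 ⇒ n ≥ 15.2440, so the smallest even n is 16. (n must be even for Simpson's rule.)

16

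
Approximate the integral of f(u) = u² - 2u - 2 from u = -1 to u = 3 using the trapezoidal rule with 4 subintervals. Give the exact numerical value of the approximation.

-6

h = (3 − (-1))/4 = 1.
Nodes u₀,…,u₄ = -1, 0, 1, 2, 3.
f(u) = u² - 2u - 2: f₀=1, f₁=-2, f₂=-3, f₃=-2, f₄=1.
(h/2)·[f₀ + 2f₁ + 2f₂ + 2f₃ + f₄] = 0.5·(-12) = -6.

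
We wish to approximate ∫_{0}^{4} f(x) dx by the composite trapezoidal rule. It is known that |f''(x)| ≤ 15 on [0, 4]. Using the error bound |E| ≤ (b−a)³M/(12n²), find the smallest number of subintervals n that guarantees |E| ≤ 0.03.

Need 960/(12n²) ≤ 0.03.
n² ≥ 960/(12·0.03) = 2666.67 ⇒ n ≥ 51.6398, so the smallest n is 52.

52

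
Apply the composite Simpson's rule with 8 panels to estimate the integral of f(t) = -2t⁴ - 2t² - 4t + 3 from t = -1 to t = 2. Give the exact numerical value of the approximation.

h = (2 − (-1))/8 = 0.375.
Nodes t₀,…,t₈ = -1, -0.625, -0.25, 0.125, 0.5, 0.875, 1.25, 1.625, 2.
f(t) = -2t⁴ - 2t² - 4t + 3: f₀=3, f₁=4.41357421875, f₂=3.8671875, f₃=2.46826171875, f₄=0.375, f₅=-3.20361328125, f₆=-10.0078125, f₇=-22.72705078125, f₈=-45.
(h/3)·[f₀ + 4f₁ + 2f₂ + 4f₃ + 2f₄ + 4f₅ + 2f₆ + 4f₇ + f₈] = 0.125·(-129.7265625) = -16.2158203125.

-16.2158203125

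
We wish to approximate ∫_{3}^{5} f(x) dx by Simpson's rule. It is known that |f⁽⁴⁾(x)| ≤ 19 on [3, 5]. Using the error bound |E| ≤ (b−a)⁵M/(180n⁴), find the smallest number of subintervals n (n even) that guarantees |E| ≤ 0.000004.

Need 608/(180n⁴) ≤ 0.000004.
n⁴ ≥ 608/(180·0.000004) = 844444 ⇒ n ≥ 30.3140, so the smallest even n is 32. (n must be even for Simpson's rule.)

32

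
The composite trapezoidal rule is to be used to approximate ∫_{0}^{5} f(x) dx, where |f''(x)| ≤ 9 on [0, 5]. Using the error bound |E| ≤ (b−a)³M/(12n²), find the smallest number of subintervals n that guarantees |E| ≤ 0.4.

16

Need 1125/(12n²) ≤ 0.4.
n² ≥ 1125/(12·0.4) = 234.375 ⇒ n ≥ 15.3093, so the smallest n is 16.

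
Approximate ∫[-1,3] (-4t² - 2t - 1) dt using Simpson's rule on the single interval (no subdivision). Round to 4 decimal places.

S = (b−a)/6 · [f(-1) + 4f(1) + f(3)] = 0.666667·[(-3) + 4·(-7) + (-43)] = -49.3333.

-49.3333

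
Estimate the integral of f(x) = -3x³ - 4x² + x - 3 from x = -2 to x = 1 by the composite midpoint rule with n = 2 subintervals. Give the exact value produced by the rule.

h = (1 − (-2))/2 = 1.5.
Midpoints m₁,…,m₂ = -1.25, 0.25.
f(m₁)=-4.640625, f(m₂)=-3.046875.
h·[f(m₁) + f(m₂)] = 1.5·(-7.6875) = -11.53125.

-11.53125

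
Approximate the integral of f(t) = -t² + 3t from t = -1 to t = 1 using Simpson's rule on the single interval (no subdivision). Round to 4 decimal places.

S = (b−a)/6 · [f(-1) + 4f(0) + f(1)] = 0.333333·[(-4) + 4·0 + 2] = -0.6667.

-0.6667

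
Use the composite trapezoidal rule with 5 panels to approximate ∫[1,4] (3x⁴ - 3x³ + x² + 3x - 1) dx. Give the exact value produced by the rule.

481.82112

h = (4 − 1)/5 = 0.6.
Nodes x₀,…,x₅ = 1, 1.6, 2.2, 2.8, 3.4, 4.
f(x) = 3x⁴ - 3x³ + x² + 3x - 1: f₀=3, f₁=13.7328, f₂=48.7728, f₃=133.7808, f₄=303.7488, f₅=603.
(h/2)·[f₀ + 2f₁ + 2f₂ + 2f₃ + 2f₄ + f₅] = 0.3·(1606.0704) = 481.82112.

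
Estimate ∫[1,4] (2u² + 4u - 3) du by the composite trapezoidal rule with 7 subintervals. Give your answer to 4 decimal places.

h = (4 − 1)/7 = 0.428571.
Nodes u₀,…,u₇ = 1, 1.428571, 1.857143, 2.285714, 2.714286, 3.142857, 3.571429, 4.
f(u) = 2u² + 4u - 3: f₀=3, f₁=6.795918, f₂=11.326531, f₃=16.591837, f₄=22.591837, f₅=29.326531, f₆=36.795918, f₇=45.
(h/2)·[f₀ + 2f₁ + 2f₂ + 2f₃ + 2f₄ + 2f₅ + 2f₆ + f₇] = 0.214286·(294.857143) = 63.1837.

63.1837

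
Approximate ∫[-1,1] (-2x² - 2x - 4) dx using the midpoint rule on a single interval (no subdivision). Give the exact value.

-8

M = (b−a)·f(0) = 2·(-4) = -8.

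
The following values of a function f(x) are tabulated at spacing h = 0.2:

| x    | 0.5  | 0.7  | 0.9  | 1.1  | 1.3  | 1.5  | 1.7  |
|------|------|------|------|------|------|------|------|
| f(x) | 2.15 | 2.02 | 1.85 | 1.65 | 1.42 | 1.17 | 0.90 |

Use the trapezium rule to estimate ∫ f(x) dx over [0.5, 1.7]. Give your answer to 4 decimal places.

h = 0.2, n = 6.
(h/2)·[y₀ + 2y₁ + 2y₂ + 2y₃ + 2y₄ + 2y₅ + y₆] = 0.1·(19.27) = 1.9270.

1.9270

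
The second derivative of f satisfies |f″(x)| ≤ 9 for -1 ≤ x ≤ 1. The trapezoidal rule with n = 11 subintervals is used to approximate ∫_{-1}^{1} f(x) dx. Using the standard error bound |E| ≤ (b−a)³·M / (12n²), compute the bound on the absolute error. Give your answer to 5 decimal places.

0.04959

|E| ≤ (2)³·9 / (12·11²) = 72/1452 = 0.04959.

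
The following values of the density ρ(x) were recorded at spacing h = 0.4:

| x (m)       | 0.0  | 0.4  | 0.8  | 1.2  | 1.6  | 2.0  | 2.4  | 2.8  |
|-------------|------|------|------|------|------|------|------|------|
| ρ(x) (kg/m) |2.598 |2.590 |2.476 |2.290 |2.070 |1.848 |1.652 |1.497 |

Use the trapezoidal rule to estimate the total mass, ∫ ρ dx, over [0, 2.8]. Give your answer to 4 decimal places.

h = 0.4, n = 7.
(h/2)·[y₀ + 2y₁ + 2y₂ + 2y₃ + 2y₄ + 2y₅ + 2y₆ + y₇] = 0.2·(29.947) = 5.9894.

5.9894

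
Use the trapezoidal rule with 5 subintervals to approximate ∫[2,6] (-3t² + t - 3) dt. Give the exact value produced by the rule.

-205.28

h = (6 − 2)/5 = 0.8.
Nodes t₀,…,t₅ = 2, 2.8, 3.6, 4.4, 5.2, 6.
f(t) = -3t² + t - 3: f₀=-13, f₁=-23.72, f₂=-38.28, f₃=-56.68, f₄=-78.92, f₅=-105.
(h/2)·[f₀ + 2f₁ + 2f₂ + 2f₃ + 2f₄ + f₅] = 0.4·(-513.2) = -205.28.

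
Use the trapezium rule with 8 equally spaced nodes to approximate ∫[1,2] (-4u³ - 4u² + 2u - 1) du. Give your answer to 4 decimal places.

-22.4082

h = (2 − 1)/7 = 0.142857.
Nodes u₀,…,u₇ = 1, 1.142857, 1.285714, 1.428571, 1.571429, 1.714286, 1.857143, 2.
f(u) = -4u³ - 4u² + 2u - 1: f₀=-7, f₁=-9.909621, f₂=-13.542274, f₃=-17.967930, f₄=-23.256560, f₅=-29.478134, f₆=-36.702624, f₇=-45.
(h/2)·[f₀ + 2f₁ + 2f₂ + 2f₃ + 2f₄ + 2f₅ + 2f₆ + f₇] = 0.071429·(-313.714286) = -22.4082.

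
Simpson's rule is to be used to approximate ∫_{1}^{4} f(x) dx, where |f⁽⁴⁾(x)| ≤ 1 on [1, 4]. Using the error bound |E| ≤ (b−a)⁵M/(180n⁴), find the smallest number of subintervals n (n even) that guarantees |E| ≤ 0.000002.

Need 243/(180n⁴) ≤ 0.000002.
n⁴ ≥ 243/(180·0.000002) = 675000 ⇒ n ≥ 28.6633, so the smallest even n is 30. (n must be even for Simpson's rule.)

30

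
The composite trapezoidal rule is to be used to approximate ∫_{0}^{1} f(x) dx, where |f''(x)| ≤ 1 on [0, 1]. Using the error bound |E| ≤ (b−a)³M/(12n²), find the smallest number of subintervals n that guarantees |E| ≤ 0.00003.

Need 1/(12n²) ≤ 0.00003.
n² ≥ 1/(12·0.00003) = 2777.78 ⇒ n ≥ 52.7046, so the smallest n is 53.

53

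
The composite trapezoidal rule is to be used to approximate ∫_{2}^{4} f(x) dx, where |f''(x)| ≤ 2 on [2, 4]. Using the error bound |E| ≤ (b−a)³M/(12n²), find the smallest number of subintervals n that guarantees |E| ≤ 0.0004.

Need 16/(12n²) ≤ 0.0004.
n² ≥ 16/(12·0.0004) = 3333.33 ⇒ n ≥ 57.7350, so the smallest n is 58.

58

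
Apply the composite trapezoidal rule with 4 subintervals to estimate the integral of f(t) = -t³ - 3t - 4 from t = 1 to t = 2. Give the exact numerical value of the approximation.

h = (2 − 1)/4 = 0.25.
Nodes t₀,…,t₄ = 1, 1.25, 1.5, 1.75, 2.
f(t) = -t³ - 3t - 4: f₀=-8, f₁=-9.703125, f₂=-11.875, f₃=-14.609375, f₄=-18.
(h/2)·[f₀ + 2f₁ + 2f₂ + 2f₃ + f₄] = 0.125·(-98.375) = -12.296875.

-12.296875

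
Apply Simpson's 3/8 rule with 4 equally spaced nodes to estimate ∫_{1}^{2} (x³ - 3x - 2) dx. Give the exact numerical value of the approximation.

-2.75

h = (2 − 1)/3 = 0.333333.
Nodes x₀,…,x₃ = 1, 1.333333, 1.666667, 2.
f(x) = x³ - 3x - 2: f₀=-4, f₁=-3.629630, f₂=-2.370370, f₃=0.
(3h/8)·[f₀ + 3f₁ + 3f₂ + f₃] = 0.125·(-22) = -2.75.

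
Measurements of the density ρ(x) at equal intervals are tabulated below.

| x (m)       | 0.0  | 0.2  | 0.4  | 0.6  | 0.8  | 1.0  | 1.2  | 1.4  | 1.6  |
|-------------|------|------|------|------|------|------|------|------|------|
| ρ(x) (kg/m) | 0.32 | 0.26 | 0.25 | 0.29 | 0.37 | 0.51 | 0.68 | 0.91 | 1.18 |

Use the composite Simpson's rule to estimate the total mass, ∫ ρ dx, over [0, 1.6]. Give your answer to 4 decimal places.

h = 0.2, n = 8.
(h/3)·[y₀ + 4y₁ + 2y₂ + 4y₃ + 2y₄ + 4y₅ + 2y₆ + 4y₇ + y₈] = 0.066667·(11.98) = 0.7987.

0.7987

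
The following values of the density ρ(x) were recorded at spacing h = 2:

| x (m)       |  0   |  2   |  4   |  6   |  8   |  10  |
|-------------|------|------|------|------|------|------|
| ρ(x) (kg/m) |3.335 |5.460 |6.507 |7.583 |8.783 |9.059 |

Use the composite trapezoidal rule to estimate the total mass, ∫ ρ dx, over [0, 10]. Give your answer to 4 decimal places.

h = 2, n = 5.
(h/2)·[y₀ + 2y₁ + 2y₂ + 2y₃ + 2y₄ + y₅] = 1·(69.060) = 69.0600.

69.0600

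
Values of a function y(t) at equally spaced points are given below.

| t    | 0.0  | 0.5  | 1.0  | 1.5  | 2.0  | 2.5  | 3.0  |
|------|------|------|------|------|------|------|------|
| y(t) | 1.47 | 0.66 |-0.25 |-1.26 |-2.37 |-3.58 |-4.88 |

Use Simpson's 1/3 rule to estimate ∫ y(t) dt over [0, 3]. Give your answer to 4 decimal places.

-4.2283

h = 0.5, n = 6.
(h/3)·[y₀ + 4y₁ + 2y₂ + 4y₃ + 2y₄ + 4y₅ + y₆] = 0.166667·(-25.37) = -4.2283.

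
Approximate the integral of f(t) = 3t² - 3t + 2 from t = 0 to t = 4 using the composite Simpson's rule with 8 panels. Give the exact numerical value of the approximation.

48

h = (4 − 0)/8 = 0.5.
Nodes t₀,…,t₈ = 0, 0.5, 1, 1.5, 2, 2.5, 3, 3.5, 4.
f(t) = 3t² - 3t + 2: f₀=2, f₁=1.25, f₂=2, f₃=4.25, f₄=8, f₅=13.25, f₆=20, f₇=28.25, f₈=38.
(h/3)·[f₀ + 4f₁ + 2f₂ + 4f₃ + 2f₄ + 4f₅ + 2f₆ + 4f₇ + f₈] = 0.166667·(288) = 48.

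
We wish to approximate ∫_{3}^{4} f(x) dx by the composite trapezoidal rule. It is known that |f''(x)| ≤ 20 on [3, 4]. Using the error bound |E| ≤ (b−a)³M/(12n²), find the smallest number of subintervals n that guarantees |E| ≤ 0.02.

Need 20/(12n²) ≤ 0.02.
n² ≥ 20/(12·0.02) = 83.3333 ⇒ n ≥ 9.1287, so the smallest n is 10.

10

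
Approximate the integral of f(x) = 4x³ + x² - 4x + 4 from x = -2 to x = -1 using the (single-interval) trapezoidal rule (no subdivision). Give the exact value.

T = (b−a)/2 · [f(-2) + f(-1)] = 0.5·[(-16) + 5] = -5.5.

-5.5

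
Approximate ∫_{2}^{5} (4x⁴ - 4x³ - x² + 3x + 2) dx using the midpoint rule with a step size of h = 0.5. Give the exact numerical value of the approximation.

1847.109375

h = (5 − 2)/6 = 0.5.
Midpoints m₁,…,m₆ = 2.25, 2.75, 3.25, 3.75, 4.25, 4.75.
f(m₁)=60.640625, f(m₂)=148.265625, f(m₃)=310.140625, f(m₄)=579.265625, f(m₅)=994.640625, f(m₆)=1601.265625.
h·[f(m₁) + f(m₂) + f(m₃) + f(m₄) + f(m₅) + f(m₆)] = 0.5·(3694.21875) = 1847.109375.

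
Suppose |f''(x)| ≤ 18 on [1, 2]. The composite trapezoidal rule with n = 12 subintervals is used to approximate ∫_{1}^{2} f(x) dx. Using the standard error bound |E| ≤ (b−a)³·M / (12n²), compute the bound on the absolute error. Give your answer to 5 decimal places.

0.01042

|E| ≤ (1)³·18 / (12·12²) = 18/1728 = 0.01042.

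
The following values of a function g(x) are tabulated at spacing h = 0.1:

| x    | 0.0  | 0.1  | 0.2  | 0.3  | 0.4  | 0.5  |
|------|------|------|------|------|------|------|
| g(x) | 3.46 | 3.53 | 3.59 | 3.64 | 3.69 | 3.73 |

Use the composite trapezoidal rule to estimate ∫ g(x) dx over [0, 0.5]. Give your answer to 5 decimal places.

h = 0.1, n = 5.
(h/2)·[y₀ + 2y₁ + 2y₂ + 2y₃ + 2y₄ + y₅] = 0.05·(36.09) = 1.80450.

1.80450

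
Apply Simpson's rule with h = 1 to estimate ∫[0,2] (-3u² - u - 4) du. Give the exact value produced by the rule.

-18

h = (2 − 0)/2 = 1.
Nodes u₀,…,u₂ = 0, 1, 2.
f(u) = -3u² - u - 4: f₀=-4, f₁=-8, f₂=-18.
(h/3)·[f₀ + 4f₁ + f₂] = 0.333333·(-54) = -18.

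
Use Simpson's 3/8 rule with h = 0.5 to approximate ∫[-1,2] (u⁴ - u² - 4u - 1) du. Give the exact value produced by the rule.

-5.34375

h = (2 − (-1))/6 = 0.5.
Nodes u₀,…,u₆ = -1, -0.5, 0, 0.5, 1, 1.5, 2.
f(u) = u⁴ - u² - 4u - 1: f₀=3, f₁=0.8125, f₂=-1, f₃=-3.1875, f₄=-5, f₅=-4.1875, f₆=3.
(3h/8)·[f₀ + 3f₁ + 3f₂ + 2f₃ + 3f₄ + 3f₅ + f₆] = 0.1875·(-28.5) = -5.34375.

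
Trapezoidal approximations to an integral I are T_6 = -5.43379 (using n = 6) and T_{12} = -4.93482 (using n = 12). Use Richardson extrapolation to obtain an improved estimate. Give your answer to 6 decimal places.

-4.768497

R = (4·T_{12} − T_6) / 3 = (4·(-4.93482) − (-5.43379))/3 = (-14.30549)/3 = -4.768497.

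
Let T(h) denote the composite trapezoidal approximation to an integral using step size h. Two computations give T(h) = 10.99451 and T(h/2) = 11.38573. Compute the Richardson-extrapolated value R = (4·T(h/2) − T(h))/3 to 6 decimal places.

R = (4·T(h/2) − T(h)) / 3 = (4·11.38573 − 10.99451)/3 = (34.54841)/3 = 11.516137.

11.516137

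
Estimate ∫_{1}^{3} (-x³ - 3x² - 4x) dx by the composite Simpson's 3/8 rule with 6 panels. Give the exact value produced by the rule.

-62

h = (3 − 1)/6 = 0.333333.
Nodes x₀,…,x₆ = 1, 1.333333, 1.666667, 2, 2.333333, 2.666667, 3.
f(x) = -x³ - 3x² - 4x: f₀=-8, f₁=-13.037037, f₂=-19.629630, f₃=-28, f₄=-38.370370, f₅=-50.962963, f₆=-66.
(3h/8)·[f₀ + 3f₁ + 3f₂ + 2f₃ + 3f₄ + 3f₅ + f₆] = 0.125·(-496) = -62.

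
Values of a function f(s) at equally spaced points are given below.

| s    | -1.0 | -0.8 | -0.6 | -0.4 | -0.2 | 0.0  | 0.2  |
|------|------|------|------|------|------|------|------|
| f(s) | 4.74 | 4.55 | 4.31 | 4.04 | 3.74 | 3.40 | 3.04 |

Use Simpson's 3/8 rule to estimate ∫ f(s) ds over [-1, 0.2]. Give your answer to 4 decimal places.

4.7895

h = 0.2, n = 6.
(3h/8)·[y₀ + 3y₁ + 3y₂ + 2y₃ + 3y₄ + 3y₅ + y₆] = 0.075·(63.86) = 4.7895.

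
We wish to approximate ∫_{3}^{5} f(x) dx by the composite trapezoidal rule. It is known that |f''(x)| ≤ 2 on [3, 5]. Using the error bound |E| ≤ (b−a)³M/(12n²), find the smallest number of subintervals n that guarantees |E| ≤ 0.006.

15

Need 16/(12n²) ≤ 0.006.
n² ≥ 16/(12·0.006) = 222.222 ⇒ n ≥ 14.9071, so the smallest n is 15.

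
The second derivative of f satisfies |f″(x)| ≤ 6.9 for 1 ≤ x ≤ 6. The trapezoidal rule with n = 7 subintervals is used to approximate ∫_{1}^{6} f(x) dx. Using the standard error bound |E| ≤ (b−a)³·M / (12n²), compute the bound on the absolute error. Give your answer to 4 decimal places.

1.4668

|E| ≤ (5)³·6.9 / (12·7²) = 862.5/588 = 1.4668.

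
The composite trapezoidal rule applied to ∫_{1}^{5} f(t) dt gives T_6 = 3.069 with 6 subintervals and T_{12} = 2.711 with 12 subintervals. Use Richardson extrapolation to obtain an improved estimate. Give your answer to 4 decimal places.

2.5917

R = (4·T_{12} − T_6) / 3 = (4·2.711 − 3.069)/3 = (7.775)/3 = 2.5917.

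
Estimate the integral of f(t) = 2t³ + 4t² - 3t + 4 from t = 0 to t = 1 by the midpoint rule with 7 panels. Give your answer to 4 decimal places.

4.3214

h = (1 − 0)/7 = 0.142857.
Midpoints m₁,…,m₇ = 0.071429, 0.214286, 0.357143, 0.5, 0.642857, 0.785714, 0.928571.
f(m₁)=3.806851, f(m₂)=3.560496, f(m₃)=3.529883, f(m₄)=3.75, f(m₅)=4.255831, f(m₆)=5.082362, f(m₇)=6.264577.
h·[f(m₁) + f(m₂) + f(m₃) + f(m₄) + f(m₅) + f(m₆) + f(m₇)] = 0.142857·(30.25) = 4.3214.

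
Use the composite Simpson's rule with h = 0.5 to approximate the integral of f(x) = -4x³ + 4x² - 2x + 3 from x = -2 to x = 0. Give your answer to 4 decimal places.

h = (0 − (-2))/4 = 0.5.
Nodes x₀,…,x₄ = -2, -1.5, -1, -0.5, 0.
f(x) = -4x³ + 4x² - 2x + 3: f₀=55, f₁=28.5, f₂=13, f₃=5.5, f₄=3.
(h/3)·[f₀ + 4f₁ + 2f₂ + 4f₃ + f₄] = 0.166667·(220) = 36.6667.

36.6667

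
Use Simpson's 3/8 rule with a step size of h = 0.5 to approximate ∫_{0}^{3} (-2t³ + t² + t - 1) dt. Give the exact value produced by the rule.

h = (3 − 0)/6 = 0.5.
Nodes t₀,…,t₆ = 0, 0.5, 1, 1.5, 2, 2.5, 3.
f(t) = -2t³ + t² + t - 1: f₀=-1, f₁=-0.5, f₂=-1, f₃=-4, f₄=-11, f₅=-23.5, f₆=-43.
(3h/8)·[f₀ + 3f₁ + 3f₂ + 2f₃ + 3f₄ + 3f₅ + f₆] = 0.1875·(-160) = -30.

-30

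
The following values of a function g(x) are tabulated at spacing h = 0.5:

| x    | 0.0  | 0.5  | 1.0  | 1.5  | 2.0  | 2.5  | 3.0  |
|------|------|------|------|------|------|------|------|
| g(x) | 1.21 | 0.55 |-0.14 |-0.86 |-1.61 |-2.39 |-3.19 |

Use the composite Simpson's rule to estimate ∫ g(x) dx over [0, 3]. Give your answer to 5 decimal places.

-2.71333

h = 0.5, n = 6.
(h/3)·[y₀ + 4y₁ + 2y₂ + 4y₃ + 2y₄ + 4y₅ + y₆] = 0.166667·(-16.28) = -2.71333.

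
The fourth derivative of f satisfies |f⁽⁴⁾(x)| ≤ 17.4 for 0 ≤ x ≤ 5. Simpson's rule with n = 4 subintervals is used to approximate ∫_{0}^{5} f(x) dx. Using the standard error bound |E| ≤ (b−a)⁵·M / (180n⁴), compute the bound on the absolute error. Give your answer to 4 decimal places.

1.1800

|E| ≤ (5)⁵·17.4 / (180·4⁴) = 54375/46080 = 1.1800.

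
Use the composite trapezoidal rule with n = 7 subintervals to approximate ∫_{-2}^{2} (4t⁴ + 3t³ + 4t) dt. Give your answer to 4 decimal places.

h = (2 − (-2))/7 = 0.571429.
Nodes t₀,…,t₇ = -2, -1.428571, -0.857143, -0.285714, 0.285714, 0.857143, 1.428571, 2.
f(t) = 4t⁴ + 3t³ + 4t: f₀=32, f₁=2.199084, f₂=-3.158684, f₃=-1.186172, f₄=1.239484, f₅=7.476885, f₆=31.120367, f₇=96.
(h/2)·[f₀ + 2f₁ + 2f₂ + 2f₃ + 2f₄ + 2f₅ + 2f₆ + f₇] = 0.285714·(203.381924) = 58.1091.

58.1091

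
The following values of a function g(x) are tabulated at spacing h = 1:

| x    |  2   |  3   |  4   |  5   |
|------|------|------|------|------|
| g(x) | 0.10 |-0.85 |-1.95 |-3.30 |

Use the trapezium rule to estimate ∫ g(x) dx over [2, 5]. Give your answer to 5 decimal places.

h = 1, n = 3.
(h/2)·[y₀ + 2y₁ + 2y₂ + y₃] = 0.5·(-8.80) = -4.40000.

-4.40000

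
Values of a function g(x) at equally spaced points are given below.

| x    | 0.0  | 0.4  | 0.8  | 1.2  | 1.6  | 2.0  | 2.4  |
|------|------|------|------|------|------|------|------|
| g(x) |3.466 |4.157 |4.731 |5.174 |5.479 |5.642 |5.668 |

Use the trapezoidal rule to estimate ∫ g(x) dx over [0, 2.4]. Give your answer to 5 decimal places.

11.90000

h = 0.4, n = 6.
(h/2)·[y₀ + 2y₁ + 2y₂ + 2y₃ + 2y₄ + 2y₅ + y₆] = 0.2·(59.500) = 11.90000.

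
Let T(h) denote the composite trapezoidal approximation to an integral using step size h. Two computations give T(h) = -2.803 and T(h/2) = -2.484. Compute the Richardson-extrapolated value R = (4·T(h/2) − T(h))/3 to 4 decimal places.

R = (4·T(h/2) − T(h)) / 3 = (4·(-2.484) − (-2.803))/3 = (-7.133)/3 = -2.3777.

-2.3777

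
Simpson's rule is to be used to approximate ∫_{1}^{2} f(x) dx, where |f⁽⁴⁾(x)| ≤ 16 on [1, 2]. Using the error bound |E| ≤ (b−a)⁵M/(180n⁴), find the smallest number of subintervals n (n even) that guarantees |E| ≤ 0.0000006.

20

Need 16/(180n⁴) ≤ 0.0000006.
n⁴ ≥ 16/(180·0.0000006) = 148148 ⇒ n ≥ 19.6189, so the smallest even n is 20. (n must be even for Simpson's rule.)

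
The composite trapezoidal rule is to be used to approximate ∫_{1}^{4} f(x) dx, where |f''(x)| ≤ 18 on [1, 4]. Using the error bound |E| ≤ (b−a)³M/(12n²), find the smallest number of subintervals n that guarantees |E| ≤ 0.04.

32

Need 486/(12n²) ≤ 0.04.
n² ≥ 486/(12·0.04) = 1012.5 ⇒ n ≥ 31.8198, so the smallest n is 32.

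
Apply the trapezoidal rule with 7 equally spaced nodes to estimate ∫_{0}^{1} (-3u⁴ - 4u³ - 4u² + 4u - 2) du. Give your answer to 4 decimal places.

h = (1 − 0)/6 = 0.166667.
Nodes u₀,…,u₆ = 0, 0.166667, 0.333333, 0.5, 0.666667, 0.833333, 1.
f(u) = -3u⁴ - 4u³ - 4u² + 4u - 2: f₀=-2, f₁=-1.465278, f₂=-1.296296, f₃=-1.6875, f₄=-2.888889, f₅=-5.206019, f₆=-9.
(h/2)·[f₀ + 2f₁ + 2f₂ + 2f₃ + 2f₄ + 2f₅ + f₆] = 0.083333·(-36.087963) = -3.0073.

-3.0073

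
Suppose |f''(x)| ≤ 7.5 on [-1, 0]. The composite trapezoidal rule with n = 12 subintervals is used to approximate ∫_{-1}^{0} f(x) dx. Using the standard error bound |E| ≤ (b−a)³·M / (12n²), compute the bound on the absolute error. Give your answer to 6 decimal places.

|E| ≤ (1)³·7.5 / (12·12²) = 7.5/1728 = 0.004340.

0.004340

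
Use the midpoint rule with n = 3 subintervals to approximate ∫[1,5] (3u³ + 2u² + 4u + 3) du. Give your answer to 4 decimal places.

h = (5 − 1)/3 = 1.333333.
Midpoints m₁,…,m₃ = 1.666667, 3, 4.333333.
f(m₁)=29.111111, f(m₂)=114, f(m₃)=302.
h·[f(m₁) + f(m₂) + f(m₃)] = 1.333333·(445.111111) = 593.4815.

593.4815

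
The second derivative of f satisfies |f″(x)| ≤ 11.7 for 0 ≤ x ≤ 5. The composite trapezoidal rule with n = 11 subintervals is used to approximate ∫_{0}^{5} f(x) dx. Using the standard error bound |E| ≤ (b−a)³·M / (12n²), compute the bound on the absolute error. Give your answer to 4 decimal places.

1.0072

|E| ≤ (5)³·11.7 / (12·11²) = 1462.5/1452 = 1.0072.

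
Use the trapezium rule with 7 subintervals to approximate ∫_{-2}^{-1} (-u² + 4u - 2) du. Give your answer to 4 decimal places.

-10.3367

h = (-1 − (-2))/7 = 0.142857.
Nodes u₀,…,u₇ = -2, -1.857143, -1.714286, -1.571429, -1.428571, -1.285714, -1.142857, -1.
f(u) = -u² + 4u - 2: f₀=-14, f₁=-12.877551, f₂=-11.795918, f₃=-10.755102, f₄=-9.755102, f₅=-8.795918, f₆=-7.877551, f₇=-7.
(h/2)·[f₀ + 2f₁ + 2f₂ + 2f₃ + 2f₄ + 2f₅ + 2f₆ + f₇] = 0.071429·(-144.714286) = -10.3367.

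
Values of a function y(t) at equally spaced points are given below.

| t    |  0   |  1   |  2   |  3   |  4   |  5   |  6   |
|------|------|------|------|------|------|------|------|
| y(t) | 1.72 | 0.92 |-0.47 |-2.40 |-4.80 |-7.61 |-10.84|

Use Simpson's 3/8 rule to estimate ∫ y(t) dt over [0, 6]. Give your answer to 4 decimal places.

h = 1, n = 6.
(3h/8)·[y₀ + 3y₁ + 3y₂ + 2y₃ + 3y₄ + 3y₅ + y₆] = 0.375·(-49.80) = -18.6750.

-18.6750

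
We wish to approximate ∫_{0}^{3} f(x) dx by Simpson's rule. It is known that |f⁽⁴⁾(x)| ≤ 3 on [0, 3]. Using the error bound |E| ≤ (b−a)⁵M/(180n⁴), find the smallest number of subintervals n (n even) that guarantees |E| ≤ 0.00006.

18

Need 729/(180n⁴) ≤ 0.00006.
n⁴ ≥ 729/(180·0.00006) = 67500 ⇒ n ≥ 16.1185, so the smallest even n is 18. (n must be even for Simpson's rule.)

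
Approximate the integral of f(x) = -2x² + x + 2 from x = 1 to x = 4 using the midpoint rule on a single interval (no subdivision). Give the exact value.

-24

M = (b−a)·f(2.5) = 3·(-8) = -24.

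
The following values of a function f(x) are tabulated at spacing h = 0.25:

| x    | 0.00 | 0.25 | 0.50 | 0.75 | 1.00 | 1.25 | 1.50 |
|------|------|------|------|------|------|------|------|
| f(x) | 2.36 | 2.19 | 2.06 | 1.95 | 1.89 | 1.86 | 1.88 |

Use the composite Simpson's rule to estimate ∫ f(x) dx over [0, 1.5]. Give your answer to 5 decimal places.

h = 0.25, n = 6.
(h/3)·[y₀ + 4y₁ + 2y₂ + 4y₃ + 2y₄ + 4y₅ + y₆] = 0.083333·(36.14) = 3.01167.

3.01167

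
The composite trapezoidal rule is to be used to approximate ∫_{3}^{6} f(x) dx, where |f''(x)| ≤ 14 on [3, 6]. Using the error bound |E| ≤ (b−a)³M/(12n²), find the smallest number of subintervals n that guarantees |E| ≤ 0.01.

57

Need 378/(12n²) ≤ 0.01.
n² ≥ 378/(12·0.01) = 3150 ⇒ n ≥ 56.1249, so the smallest n is 57.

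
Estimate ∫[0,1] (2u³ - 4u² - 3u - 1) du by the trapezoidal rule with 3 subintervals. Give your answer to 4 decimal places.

h = (1 − 0)/3 = 0.333333.
Nodes u₀,…,u₃ = 0, 0.333333, 0.666667, 1.
f(u) = 2u³ - 4u² - 3u - 1: f₀=-1, f₁=-2.370370, f₂=-4.185185, f₃=-6.
(h/2)·[f₀ + 2f₁ + 2f₂ + f₃] = 0.166667·(-20.111111) = -3.3519.

-3.3519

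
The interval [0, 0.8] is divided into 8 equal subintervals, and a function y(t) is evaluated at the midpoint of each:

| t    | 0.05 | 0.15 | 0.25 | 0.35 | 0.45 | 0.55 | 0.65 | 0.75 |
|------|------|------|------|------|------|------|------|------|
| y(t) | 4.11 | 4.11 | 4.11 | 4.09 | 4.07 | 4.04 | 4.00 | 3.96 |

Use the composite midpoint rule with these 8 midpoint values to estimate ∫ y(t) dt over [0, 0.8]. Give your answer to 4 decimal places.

h = 0.1, n = 8.
h·[y(m₁) + y(m₂) + y(m₃) + y(m₄) + y(m₅) + y(m₆) + y(m₇) + y(m₈)] = 0.1·(32.49) = 3.2490.

3.2490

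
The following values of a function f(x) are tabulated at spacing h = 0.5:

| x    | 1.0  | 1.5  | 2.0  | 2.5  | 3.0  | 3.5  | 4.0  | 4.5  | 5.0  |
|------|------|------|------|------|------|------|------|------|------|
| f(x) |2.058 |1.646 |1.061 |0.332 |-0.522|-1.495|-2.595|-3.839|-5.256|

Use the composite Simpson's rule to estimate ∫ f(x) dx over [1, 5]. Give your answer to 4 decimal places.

h = 0.5, n = 8.
(h/3)·[y₀ + 4y₁ + 2y₂ + 4y₃ + 2y₄ + 4y₅ + 2y₆ + 4y₇ + y₈] = 0.166667·(-20.734) = -3.4557.

-3.4557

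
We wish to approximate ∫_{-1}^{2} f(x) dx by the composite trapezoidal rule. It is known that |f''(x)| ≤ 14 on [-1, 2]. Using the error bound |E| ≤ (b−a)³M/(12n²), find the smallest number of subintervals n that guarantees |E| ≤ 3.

Need 378/(12n²) ≤ 3.
n² ≥ 378/(12·3) = 10.5 ⇒ n ≥ 3.2404, so the smallest n is 4.

4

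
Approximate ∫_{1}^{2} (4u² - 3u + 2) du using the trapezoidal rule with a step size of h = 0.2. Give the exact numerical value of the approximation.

6.86

h = (2 − 1)/5 = 0.2.
Nodes u₀,…,u₅ = 1, 1.2, 1.4, 1.6, 1.8, 2.
f(u) = 4u² - 3u + 2: f₀=3, f₁=4.16, f₂=5.64, f₃=7.44, f₄=9.56, f₅=12.
(h/2)·[f₀ + 2f₁ + 2f₂ + 2f₃ + 2f₄ + f₅] = 0.1·(68.6) = 6.86.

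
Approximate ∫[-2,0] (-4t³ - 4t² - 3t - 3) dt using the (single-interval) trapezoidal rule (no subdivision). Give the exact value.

16

T = (b−a)/2 · [f(-2) + f(0)] = 1·[19 + (-3)] = 16.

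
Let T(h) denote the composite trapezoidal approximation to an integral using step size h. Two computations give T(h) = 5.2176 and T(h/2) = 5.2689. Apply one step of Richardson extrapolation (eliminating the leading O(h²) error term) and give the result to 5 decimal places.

5.28600

R = (4·T(h/2) − T(h)) / 3 = (4·5.2689 − 5.2176)/3 = (15.8580)/3 = 5.28600.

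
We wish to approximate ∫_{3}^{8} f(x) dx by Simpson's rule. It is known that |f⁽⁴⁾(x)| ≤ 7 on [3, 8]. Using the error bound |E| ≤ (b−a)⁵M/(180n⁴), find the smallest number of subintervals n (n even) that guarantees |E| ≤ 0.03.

8

Need 21875/(180n⁴) ≤ 0.03.
n⁴ ≥ 21875/(180·0.03) = 4050.93 ⇒ n ≥ 7.9779, so the smallest even n is 8. (n must be even for Simpson's rule.)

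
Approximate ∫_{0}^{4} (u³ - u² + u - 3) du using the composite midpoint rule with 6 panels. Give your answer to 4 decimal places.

h = (4 − 0)/6 = 0.666667.
Midpoints m₁,…,m₆ = 0.333333, 1, 1.666667, 2.333333, 3, 3.666667.
f(m₁)=-2.740741, f(m₂)=-2, f(m₃)=0.518519, f(m₄)=6.592593, f(m₅)=18, f(m₆)=36.518519.
h·[f(m₁) + f(m₂) + f(m₃) + f(m₄) + f(m₅) + f(m₆)] = 0.666667·(56.888889) = 37.9259.

37.9259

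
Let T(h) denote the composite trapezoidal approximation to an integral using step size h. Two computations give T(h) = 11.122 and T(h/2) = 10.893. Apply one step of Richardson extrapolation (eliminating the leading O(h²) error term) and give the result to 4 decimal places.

R = (4·T(h/2) − T(h)) / 3 = (4·10.893 − 11.122)/3 = (32.450)/3 = 10.8167.

10.8167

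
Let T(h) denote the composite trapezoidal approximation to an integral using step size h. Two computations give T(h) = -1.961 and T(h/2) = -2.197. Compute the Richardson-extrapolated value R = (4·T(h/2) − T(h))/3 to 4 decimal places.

-2.2757

R = (4·T(h/2) − T(h)) / 3 = (4·(-2.197) − (-1.961))/3 = (-6.827)/3 = -2.2757.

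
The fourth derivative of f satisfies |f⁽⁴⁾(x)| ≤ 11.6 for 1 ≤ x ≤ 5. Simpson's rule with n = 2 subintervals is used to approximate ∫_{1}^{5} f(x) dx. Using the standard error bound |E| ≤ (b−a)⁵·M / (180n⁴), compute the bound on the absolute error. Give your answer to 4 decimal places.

|E| ≤ (4)⁵·11.6 / (180·2⁴) = 11878.4/2880 = 4.1244.

4.1244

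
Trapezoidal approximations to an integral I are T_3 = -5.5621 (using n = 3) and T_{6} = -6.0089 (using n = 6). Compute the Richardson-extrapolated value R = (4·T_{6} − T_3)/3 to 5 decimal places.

-6.15783

R = (4·T_{6} − T_3) / 3 = (4·(-6.0089) − (-5.5621))/3 = (-18.4735)/3 = -6.15783.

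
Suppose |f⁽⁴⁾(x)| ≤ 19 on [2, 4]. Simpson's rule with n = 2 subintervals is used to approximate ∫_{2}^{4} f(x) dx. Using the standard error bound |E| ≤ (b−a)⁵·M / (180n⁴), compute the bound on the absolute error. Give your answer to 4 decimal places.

|E| ≤ (2)⁵·19 / (180·2⁴) = 608/2880 = 0.2111.

0.2111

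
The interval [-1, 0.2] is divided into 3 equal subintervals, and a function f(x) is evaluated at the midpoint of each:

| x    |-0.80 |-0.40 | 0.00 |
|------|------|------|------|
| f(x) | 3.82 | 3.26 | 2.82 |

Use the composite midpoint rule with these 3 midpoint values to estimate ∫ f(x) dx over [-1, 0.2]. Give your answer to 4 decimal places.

h = 0.4, n = 3.
h·[y(m₁) + y(m₂) + y(m₃)] = 0.4·(9.90) = 3.9600.

3.9600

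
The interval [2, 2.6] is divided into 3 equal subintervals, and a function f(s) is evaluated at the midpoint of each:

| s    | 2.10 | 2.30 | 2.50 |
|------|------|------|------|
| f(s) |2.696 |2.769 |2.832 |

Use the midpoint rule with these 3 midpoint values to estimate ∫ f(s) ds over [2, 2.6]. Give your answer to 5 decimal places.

h = 0.2, n = 3.
h·[y(m₁) + y(m₂) + y(m₃)] = 0.2·(8.297) = 1.65940.

1.65940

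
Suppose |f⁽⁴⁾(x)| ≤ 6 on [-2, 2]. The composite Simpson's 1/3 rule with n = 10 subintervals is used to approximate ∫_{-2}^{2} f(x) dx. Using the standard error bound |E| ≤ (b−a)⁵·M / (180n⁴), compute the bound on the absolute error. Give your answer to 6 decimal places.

0.003413

|E| ≤ (4)⁵·6 / (180·10⁴) = 6144/1800000 = 0.003413.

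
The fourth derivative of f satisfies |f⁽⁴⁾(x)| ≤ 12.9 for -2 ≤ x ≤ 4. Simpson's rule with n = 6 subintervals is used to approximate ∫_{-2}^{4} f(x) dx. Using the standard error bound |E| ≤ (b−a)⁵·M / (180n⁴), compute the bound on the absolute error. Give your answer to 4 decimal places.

0.4300

|E| ≤ (6)⁵·12.9 / (180·6⁴) = 100310.4/233280 = 0.4300.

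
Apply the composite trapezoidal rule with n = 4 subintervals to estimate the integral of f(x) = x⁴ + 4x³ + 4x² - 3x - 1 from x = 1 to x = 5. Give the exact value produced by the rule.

h = (5 − 1)/4 = 1.
Nodes x₀,…,x₄ = 1, 2, 3, 4, 5.
f(x) = x⁴ + 4x³ + 4x² - 3x - 1: f₀=5, f₁=57, f₂=215, f₃=563, f₄=1209.
(h/2)·[f₀ + 2f₁ + 2f₂ + 2f₃ + f₄] = 0.5·(2884) = 1442.

1442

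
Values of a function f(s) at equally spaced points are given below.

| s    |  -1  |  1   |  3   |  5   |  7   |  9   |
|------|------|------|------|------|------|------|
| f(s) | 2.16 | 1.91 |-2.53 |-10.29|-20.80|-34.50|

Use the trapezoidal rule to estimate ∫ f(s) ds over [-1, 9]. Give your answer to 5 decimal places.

h = 2, n = 5.
(h/2)·[y₀ + 2y₁ + 2y₂ + 2y₃ + 2y₄ + y₅] = 1·(-95.76) = -95.76000.

-95.76000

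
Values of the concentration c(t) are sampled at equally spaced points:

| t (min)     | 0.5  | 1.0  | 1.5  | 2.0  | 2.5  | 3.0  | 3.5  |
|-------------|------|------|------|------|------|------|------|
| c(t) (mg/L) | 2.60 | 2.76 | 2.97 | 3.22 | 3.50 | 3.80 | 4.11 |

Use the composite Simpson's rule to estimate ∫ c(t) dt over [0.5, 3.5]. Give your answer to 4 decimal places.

9.7950

h = 0.5, n = 6.
(h/3)·[y₀ + 4y₁ + 2y₂ + 4y₃ + 2y₄ + 4y₅ + y₆] = 0.166667·(58.77) = 9.7950.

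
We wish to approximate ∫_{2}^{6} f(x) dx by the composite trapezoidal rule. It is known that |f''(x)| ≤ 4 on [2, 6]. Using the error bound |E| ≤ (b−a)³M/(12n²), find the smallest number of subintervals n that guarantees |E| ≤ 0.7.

Need 256/(12n²) ≤ 0.7.
n² ≥ 256/(12·0.7) = 30.4762 ⇒ n ≥ 5.5205, so the smallest n is 6.

6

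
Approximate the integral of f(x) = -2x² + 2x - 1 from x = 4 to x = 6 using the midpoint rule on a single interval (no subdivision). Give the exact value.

-82

M = (b−a)·f(5) = 2·(-41) = -82.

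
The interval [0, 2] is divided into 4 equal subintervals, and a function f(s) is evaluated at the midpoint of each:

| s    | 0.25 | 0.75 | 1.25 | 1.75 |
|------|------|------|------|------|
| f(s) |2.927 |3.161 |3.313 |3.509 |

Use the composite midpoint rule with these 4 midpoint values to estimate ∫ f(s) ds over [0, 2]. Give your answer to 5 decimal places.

6.45500

h = 0.5, n = 4.
h·[y(m₁) + y(m₂) + y(m₃) + y(m₄)] = 0.5·(12.910) = 6.45500.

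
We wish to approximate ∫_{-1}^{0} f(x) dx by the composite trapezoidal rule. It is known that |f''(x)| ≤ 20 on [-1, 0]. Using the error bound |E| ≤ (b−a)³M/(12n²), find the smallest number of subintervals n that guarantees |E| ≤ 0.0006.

Need 20/(12n²) ≤ 0.0006.
n² ≥ 20/(12·0.0006) = 2777.78 ⇒ n ≥ 52.7046, so the smallest n is 53.

53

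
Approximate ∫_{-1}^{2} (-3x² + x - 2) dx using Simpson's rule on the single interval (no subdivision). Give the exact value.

S = (b−a)/6 · [f(-1) + 4f(0.5) + f(2)] = 0.5·[(-6) + 4·(-2.25) + (-12)] = -13.5.

-13.5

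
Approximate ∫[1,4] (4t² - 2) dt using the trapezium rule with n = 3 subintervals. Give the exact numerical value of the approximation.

80

h = (4 − 1)/3 = 1.
Nodes t₀,…,t₃ = 1, 2, 3, 4.
f(t) = 4t² - 2: f₀=2, f₁=14, f₂=34, f₃=62.
(h/2)·[f₀ + 2f₁ + 2f₂ + f₃] = 0.5·(160) = 80.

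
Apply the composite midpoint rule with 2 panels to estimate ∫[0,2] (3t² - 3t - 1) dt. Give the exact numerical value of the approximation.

h = (2 − 0)/2 = 1.
Midpoints m₁,…,m₂ = 0.5, 1.5.
f(m₁)=-1.75, f(m₂)=1.25.
h·[f(m₁) + f(m₂)] = 1·(-0.5) = -0.5.

-0.5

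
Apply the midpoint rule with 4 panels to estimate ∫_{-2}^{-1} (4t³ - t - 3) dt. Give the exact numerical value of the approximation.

-16.40625

h = (-1 − (-2))/4 = 0.25.
Midpoints m₁,…,m₄ = -1.875, -1.625, -1.375, -1.125.
f(m₁)=-27.4921875, f(m₂)=-18.5390625, f(m₃)=-12.0234375, f(m₄)=-7.5703125.
h·[f(m₁) + f(m₂) + f(m₃) + f(m₄)] = 0.25·(-65.625) = -16.40625.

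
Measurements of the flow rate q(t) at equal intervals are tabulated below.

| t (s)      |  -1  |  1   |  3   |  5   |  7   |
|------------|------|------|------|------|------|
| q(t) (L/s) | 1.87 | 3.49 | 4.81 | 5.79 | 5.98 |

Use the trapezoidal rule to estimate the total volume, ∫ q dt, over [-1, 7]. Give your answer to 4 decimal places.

36.0300

h = 2, n = 4.
(h/2)·[y₀ + 2y₁ + 2y₂ + 2y₃ + y₄] = 1·(36.03) = 36.0300.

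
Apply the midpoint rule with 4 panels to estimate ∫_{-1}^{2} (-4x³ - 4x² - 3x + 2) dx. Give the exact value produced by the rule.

h = (2 − (-1))/4 = 0.75.
Midpoints m₁,…,m₄ = -0.625, 0.125, 0.875, 1.625.
f(m₁)=3.2890625, f(m₂)=1.5546875, f(m₃)=-6.3671875, f(m₄)=-30.6015625.
h·[f(m₁) + f(m₂) + f(m₃) + f(m₄)] = 0.75·(-32.125) = -24.09375.

-24.09375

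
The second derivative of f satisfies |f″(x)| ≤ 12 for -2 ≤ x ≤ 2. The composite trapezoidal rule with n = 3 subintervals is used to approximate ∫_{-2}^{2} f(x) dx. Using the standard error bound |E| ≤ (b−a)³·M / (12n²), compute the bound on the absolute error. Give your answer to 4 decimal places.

|E| ≤ (4)³·12 / (12·3²) = 768/108 = 7.1111.

7.1111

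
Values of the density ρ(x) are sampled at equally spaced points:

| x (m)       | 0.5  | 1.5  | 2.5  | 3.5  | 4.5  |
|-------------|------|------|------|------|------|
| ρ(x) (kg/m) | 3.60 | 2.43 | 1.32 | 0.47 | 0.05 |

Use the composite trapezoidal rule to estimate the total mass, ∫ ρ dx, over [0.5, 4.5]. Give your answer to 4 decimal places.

6.0450

h = 1, n = 4.
(h/2)·[y₀ + 2y₁ + 2y₂ + 2y₃ + y₄] = 0.5·(12.09) = 6.0450.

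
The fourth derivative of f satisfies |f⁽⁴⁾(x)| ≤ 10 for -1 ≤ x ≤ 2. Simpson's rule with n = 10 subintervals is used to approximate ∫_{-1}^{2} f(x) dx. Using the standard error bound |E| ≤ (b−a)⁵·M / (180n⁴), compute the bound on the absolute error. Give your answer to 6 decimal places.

|E| ≤ (3)⁵·10 / (180·10⁴) = 2430/1800000 = 0.001350.

0.001350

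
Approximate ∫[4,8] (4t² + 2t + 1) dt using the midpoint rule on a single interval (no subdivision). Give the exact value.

M = (b−a)·f(6) = 4·(157) = 628.

628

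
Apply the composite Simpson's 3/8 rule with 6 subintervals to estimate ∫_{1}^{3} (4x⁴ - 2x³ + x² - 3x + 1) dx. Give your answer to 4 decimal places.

h = (3 − 1)/6 = 0.333333.
Nodes x₀,…,x₆ = 1, 1.333333, 1.666667, 2, 2.333333, 2.666667, 3.
f(x) = 4x⁴ - 2x³ + x² - 3x + 1: f₀=1, f₁=6.679012, f₂=20.382716, f₃=47, f₄=92.604938, f₅=164.456790, f₆=271.
(3h/8)·[f₀ + 3f₁ + 3f₂ + 2f₃ + 3f₄ + 3f₅ + f₆] = 0.125·(1218.370370) = 152.2963.

152.2963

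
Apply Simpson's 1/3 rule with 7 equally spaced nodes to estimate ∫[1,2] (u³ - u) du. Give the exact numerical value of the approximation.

h = (2 − 1)/6 = 0.166667.
Nodes u₀,…,u₆ = 1, 1.166667, 1.333333, 1.5, 1.666667, 1.833333, 2.
f(u) = u³ - u: f₀=0, f₁=0.421296, f₂=1.037037, f₃=1.875, f₄=2.962963, f₅=4.328704, f₆=6.
(h/3)·[f₀ + 4f₁ + 2f₂ + 4f₃ + 2f₄ + 4f₅ + f₆] = 0.055556·(40.5) = 2.25.

2.25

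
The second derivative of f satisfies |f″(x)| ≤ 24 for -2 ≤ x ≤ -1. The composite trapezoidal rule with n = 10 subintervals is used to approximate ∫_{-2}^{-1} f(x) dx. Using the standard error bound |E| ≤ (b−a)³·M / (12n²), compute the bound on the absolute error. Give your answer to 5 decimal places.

0.02000

|E| ≤ (1)³·24 / (12·10²) = 24/1200 = 0.02000.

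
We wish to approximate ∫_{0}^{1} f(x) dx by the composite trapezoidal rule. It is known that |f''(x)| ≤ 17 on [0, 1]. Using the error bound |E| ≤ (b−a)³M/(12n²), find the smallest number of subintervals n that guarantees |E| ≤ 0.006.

Need 17/(12n²) ≤ 0.006.
n² ≥ 17/(12·0.006) = 236.111 ⇒ n ≥ 15.3659, so the smallest n is 16.

16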